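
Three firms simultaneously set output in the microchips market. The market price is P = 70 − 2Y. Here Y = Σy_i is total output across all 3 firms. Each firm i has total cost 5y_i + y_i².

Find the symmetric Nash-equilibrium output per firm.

6.5

A representative firm's profit is π_i = y_i(70 − 2Y) − 5y_i − y_i², with Y = y_i + Σ_{j≠i} y_j.
First-order condition: 65 − 6y_i − 2Σ_{j≠i} y_j = 0.
In a symmetric equilibrium every firm chooses the same y, so Σ_{j≠i} y_j = 2y. The condition becomes 65 − 10y = 0, giving y = 65/10 = 6.5.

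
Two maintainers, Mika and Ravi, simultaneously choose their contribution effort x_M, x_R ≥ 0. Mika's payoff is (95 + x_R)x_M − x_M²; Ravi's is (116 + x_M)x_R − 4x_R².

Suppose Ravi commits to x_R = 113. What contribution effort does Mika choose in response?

Expanding Mika's payoff: 95x_M + x_Rx_M − x_M².
∂π/∂x_M = 95 + x_R − 2x_M = 0, so x_M = 47.5 + 0.5x_R.
At x_R = 113: x_M = 47.5 + 0.5·113 = 104.

104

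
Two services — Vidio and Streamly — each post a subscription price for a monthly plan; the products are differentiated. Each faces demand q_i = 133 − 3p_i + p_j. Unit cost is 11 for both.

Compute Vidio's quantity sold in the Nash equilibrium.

66.6

Vidio's profit: π = (p_{Vidio} − 11)(133 − 3p_{Vidio} + p_{Streamly}).
∂π/∂p_{Vidio} = 166 − 6p_{Vidio} + p_{Streamly} = 0 ⇒ p_{Vidio} = 83/3 + (1/6)p_{Streamly}.
Setting p_{Vidio} = p_{Streamly} in the reaction function: p_{Vidio} = 83/3 + (1/6)p_{Vidio}, so p_{Vidio} = (83/3) / (5/6) = 33.2.
q_{Vidio} = 133 − 3·33.2 + 33.2 = 66.6.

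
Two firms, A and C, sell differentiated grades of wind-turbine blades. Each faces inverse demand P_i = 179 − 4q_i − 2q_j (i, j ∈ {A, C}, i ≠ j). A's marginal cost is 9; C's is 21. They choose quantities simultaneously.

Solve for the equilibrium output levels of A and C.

Firm A's profit: π = q_A(179 − 4q_A − 2q_C) − 9q_A.
∂π/∂q_A = 170 − 8q_A − 2q_C = 0 ⇒ q_A = 21.25 − 0.25q_C.
Similarly q_C = 19.75 − 0.25q_A.
Substituting the second reaction function into the first: q_A = 21.25 − 0.25(19.75 − 0.25q_A), which gives 0.9375q_A = 16.3125 ⇒ q_A = 17.4.
Then q_C = 19.75 − 0.25·17.4 = 15.4.

17.4, 15.4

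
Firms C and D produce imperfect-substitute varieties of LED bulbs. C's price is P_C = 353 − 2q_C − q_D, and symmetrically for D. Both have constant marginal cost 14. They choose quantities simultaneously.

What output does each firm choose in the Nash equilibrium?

67.8

Firm C's profit: π = q_C(353 − 2q_C − q_D) − 14q_C.
∂π/∂q_C = 339 − 4q_C − q_D = 0 ⇒ q_C = 84.75 − 0.25q_D.
The game is symmetric, so in equilibrium q_D = q_C: the reaction function gives 1.25q_C = 84.75, hence q_C = 67.8.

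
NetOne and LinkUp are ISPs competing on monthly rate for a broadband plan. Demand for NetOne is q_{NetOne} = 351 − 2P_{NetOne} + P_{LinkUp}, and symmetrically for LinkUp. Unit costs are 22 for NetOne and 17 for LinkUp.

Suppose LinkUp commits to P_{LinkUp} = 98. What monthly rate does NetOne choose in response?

123.25

NetOne's profit: π = (P_{NetOne} − 22)(351 − 2P_{NetOne} + P_{LinkUp}).
∂π/∂P_{NetOne} = 395 − 4P_{NetOne} + P_{LinkUp} = 0 ⇒ P_{NetOne} = 98.75 + 0.25P_{LinkUp}.
At P_{LinkUp} = 98: P_{NetOne} = 98.75 + 0.25·98 = 123.25.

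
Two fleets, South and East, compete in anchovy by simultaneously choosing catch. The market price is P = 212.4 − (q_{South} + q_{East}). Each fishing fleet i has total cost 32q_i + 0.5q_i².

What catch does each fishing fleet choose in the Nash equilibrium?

45.1

Fishing fleet South's profit: π = q_{South}(212.4 − (q_{South} + q_{East})) − 32q_{South} − 0.5q_{South}².
∂π/∂q_{South} = 180.4 − 3q_{South} − q_{East} = 0, so q_{South} = 902/15 − (1/3)q_{East}.
By symmetry q_{East} = q_{South}; substituting into the reaction function, (4/3)q_{South} = 902/15 and q_{South} = 45.1.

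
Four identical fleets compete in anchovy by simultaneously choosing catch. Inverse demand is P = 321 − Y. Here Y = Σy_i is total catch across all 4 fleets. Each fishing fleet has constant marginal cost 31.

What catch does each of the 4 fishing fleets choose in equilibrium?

A representative fishing fleet's profit is π_i = y_i(321 − Y) − 31y_i, with Y = y_i + Σ_{j≠i} y_j.
First-order condition: 290 − 2y_i − Σ_{j≠i} y_j = 0.
With identical fishing fleets, set every y_j = y: then 290 − 2y − 3y = 0, i.e. y = 290/5 = 58.

58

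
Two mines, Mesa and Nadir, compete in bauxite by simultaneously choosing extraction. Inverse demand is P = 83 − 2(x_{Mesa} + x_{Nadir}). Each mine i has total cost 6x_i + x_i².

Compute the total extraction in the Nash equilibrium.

19.25

Mine Mesa's profit: π = x_{Mesa}(83 − 2(x_{Mesa} + x_{Nadir})) − 6x_{Mesa} − x_{Mesa}².
∂π/∂x_{Mesa} = 77 − 6x_{Mesa} − 2x_{Nadir} = 0, so x_{Mesa} = 77/6 − (1/3)x_{Nadir}.
By symmetry x_{Nadir} = x_{Mesa}; substituting into the reaction function, (4/3)x_{Mesa} = 77/6 and x_{Mesa} = 9.625.
Total extraction: 9.625 + 9.625 = 19.25.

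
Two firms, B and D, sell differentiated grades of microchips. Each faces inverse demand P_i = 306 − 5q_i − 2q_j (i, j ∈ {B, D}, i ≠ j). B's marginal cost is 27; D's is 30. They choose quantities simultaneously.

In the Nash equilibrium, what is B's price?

143.5625

Firm B's profit: π = q_B(306 − 5q_B − 2q_D) − 27q_B.
∂π/∂q_B = 279 − 10q_B − 2q_D = 0 ⇒ q_B = 27.9 − 0.2q_D.
Similarly q_D = 27.6 − 0.2q_B.
Solving the two reaction functions simultaneously: (1 − (−0.2)(−0.2))q_B = 27.9 − 0.2·27.6, so 0.96q_B = 22.38 and q_B = 23.3125.
Then q_D = 27.6 − 0.2·23.3125 = 22.9375.
P_B = 306 − 5·23.3125 − 2·22.9375 = 143.5625.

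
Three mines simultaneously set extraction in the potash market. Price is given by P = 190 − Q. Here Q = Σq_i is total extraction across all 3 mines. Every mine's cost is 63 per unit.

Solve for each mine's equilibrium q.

A representative mine's profit is π_i = q_i(190 − Q) − 63q_i, with Q = q_i + Σ_{j≠i} q_j.
First-order condition: 127 − 2q_i − Σ_{j≠i} q_j = 0.
With identical mines, set every q_j = q: then 127 − 2q − 2q = 0, i.e. q = 127/4 = 31.75.

31.75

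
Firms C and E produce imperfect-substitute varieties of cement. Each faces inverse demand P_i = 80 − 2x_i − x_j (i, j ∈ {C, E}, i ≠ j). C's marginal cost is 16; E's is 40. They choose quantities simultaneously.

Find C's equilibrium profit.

414.72

Firm C's profit: π = x_C(80 − 2x_C − x_E) − 16x_C.
∂π/∂x_C = 64 − 4x_C − x_E = 0 ⇒ x_C = 16 − 0.25x_E.
Similarly x_E = 10 − 0.25x_C.
Solving the two reaction functions simultaneously: (1 − (−0.25)(−0.25))x_C = 16 − 0.25·10, so 0.9375x_C = 13.5 and x_C = 14.4.
Then x_E = 10 − 0.25·14.4 = 6.4.
P_C = 80 − 2·14.4 − 6.4 = 44.8.
Profit = (44.8 − 16)·14.4 = 414.72.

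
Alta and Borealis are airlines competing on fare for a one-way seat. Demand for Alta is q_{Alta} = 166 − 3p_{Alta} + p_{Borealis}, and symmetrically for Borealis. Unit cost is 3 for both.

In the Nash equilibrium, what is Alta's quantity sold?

Alta's profit: π = (p_{Alta} − 3)(166 − 3p_{Alta} + p_{Borealis}).
∂π/∂p_{Alta} = 175 − 6p_{Alta} + p_{Borealis} = 0 ⇒ p_{Alta} = 175/6 + (1/6)p_{Borealis}.
Setting p_{Alta} = p_{Borealis} in the reaction function: p_{Alta} = 175/6 + (1/6)p_{Alta}, so p_{Alta} = (175/6) / (5/6) = 35.
q_{Alta} = 166 − 3·35 + 35 = 96.

96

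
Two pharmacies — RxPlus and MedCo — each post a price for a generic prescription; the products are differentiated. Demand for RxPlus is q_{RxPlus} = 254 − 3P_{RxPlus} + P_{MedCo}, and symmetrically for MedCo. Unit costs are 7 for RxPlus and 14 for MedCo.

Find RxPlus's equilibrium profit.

RxPlus's profit: π = (P_{RxPlus} − 7)(254 − 3P_{RxPlus} + P_{MedCo}).
∂π/∂P_{RxPlus} = 275 − 6P_{RxPlus} + P_{MedCo} = 0 ⇒ P_{RxPlus} = 275/6 + (1/6)P_{MedCo}.
Similarly P_{MedCo} = 148/3 + (1/6)P_{RxPlus}.
Solving the two reaction functions simultaneously: (1 − (1/6)(1/6))P_{RxPlus} = 275/6 + (1/6)·(148/3), so (35/36)P_{RxPlus} = 973/18 and P_{RxPlus} = 55.6.
Then P_{MedCo} = 148/3 + (1/6)·55.6 = 58.6.
q_{RxPlus} = 254 − 3·55.6 + 58.6 = 145.8.
Profit = (55.6 − 7)·145.8 = 7085.88.

7085.88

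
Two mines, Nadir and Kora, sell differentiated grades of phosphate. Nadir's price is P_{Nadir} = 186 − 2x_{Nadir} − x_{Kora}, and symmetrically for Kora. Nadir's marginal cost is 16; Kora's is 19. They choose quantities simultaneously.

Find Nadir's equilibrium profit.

2339.28

Mine Nadir's profit: π = x_{Nadir}(186 − 2x_{Nadir} − x_{Kora}) − 16x_{Nadir}.
∂π/∂x_{Nadir} = 170 − 4x_{Nadir} − x_{Kora} = 0 ⇒ x_{Nadir} = 42.5 − 0.25x_{Kora}.
Similarly x_{Kora} = 41.75 − 0.25x_{Nadir}.
Substituting the second reaction function into the first: x_{Nadir} = 42.5 − 0.25(41.75 − 0.25x_{Nadir}), which gives 0.9375x_{Nadir} = 32.0625 ⇒ x_{Nadir} = 34.2.
Then x_{Kora} = 41.75 − 0.25·34.2 = 33.2.
P_{Nadir} = 186 − 2·34.2 − 33.2 = 84.4.
Profit = (84.4 − 16)·34.2 = 2339.28.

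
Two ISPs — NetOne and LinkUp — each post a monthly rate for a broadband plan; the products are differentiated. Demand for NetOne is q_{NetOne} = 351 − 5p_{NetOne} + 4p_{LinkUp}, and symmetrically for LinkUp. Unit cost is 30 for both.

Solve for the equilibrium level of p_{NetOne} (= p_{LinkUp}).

NetOne's profit: π = (p_{NetOne} − 30)(351 − 5p_{NetOne} + 4p_{LinkUp}).
∂π/∂p_{NetOne} = 501 − 10p_{NetOne} + 4p_{LinkUp} = 0 ⇒ p_{NetOne} = 50.1 + 0.4p_{LinkUp}.
The game is symmetric, so in equilibrium p_{LinkUp} = p_{NetOne}: the reaction function gives 0.6p_{NetOne} = 50.1, hence p_{NetOne} = 83.5.

83.5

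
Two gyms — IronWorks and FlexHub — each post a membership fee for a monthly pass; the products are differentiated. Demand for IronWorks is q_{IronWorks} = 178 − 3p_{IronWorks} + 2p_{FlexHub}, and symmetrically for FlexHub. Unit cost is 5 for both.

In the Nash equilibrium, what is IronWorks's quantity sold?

129.75

IronWorks's profit: π = (p_{IronWorks} − 5)(178 − 3p_{IronWorks} + 2p_{FlexHub}).
∂π/∂p_{IronWorks} = 193 − 6p_{IronWorks} + 2p_{FlexHub} = 0 ⇒ p_{IronWorks} = 193/6 + (1/3)p_{FlexHub}.
The game is symmetric, so in equilibrium p_{FlexHub} = p_{IronWorks}: the reaction function gives (2/3)p_{IronWorks} = 193/6, hence p_{IronWorks} = 48.25.
q_{IronWorks} = 178 − 3·48.25 + 2·48.25 = 129.75.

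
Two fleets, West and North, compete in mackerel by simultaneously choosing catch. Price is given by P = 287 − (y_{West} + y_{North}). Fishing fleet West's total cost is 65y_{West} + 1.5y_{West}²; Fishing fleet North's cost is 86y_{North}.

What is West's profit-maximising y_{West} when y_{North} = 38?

36.8

Fishing fleet West's profit: π = y_{West}(287 − (y_{West} + y_{North})) − 65y_{West} − 1.5y_{West}².
∂π/∂y_{West} = 222 − 5y_{West} − y_{North} = 0, so y_{West} = 44.4 − 0.2y_{North}.
At y_{North} = 38: y_{West} = 44.4 − 0.2·38 = 36.8.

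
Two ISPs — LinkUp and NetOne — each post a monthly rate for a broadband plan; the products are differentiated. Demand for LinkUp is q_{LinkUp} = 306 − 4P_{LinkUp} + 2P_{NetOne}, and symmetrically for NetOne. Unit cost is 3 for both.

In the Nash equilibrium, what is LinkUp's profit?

LinkUp's profit: π = (P_{LinkUp} − 3)(306 − 4P_{LinkUp} + 2P_{NetOne}).
∂π/∂P_{LinkUp} = 318 − 8P_{LinkUp} + 2P_{NetOne} = 0 ⇒ P_{LinkUp} = 39.75 + 0.25P_{NetOne}.
Setting P_{LinkUp} = P_{NetOne} in the reaction function: P_{LinkUp} = 39.75 + 0.25P_{LinkUp}, so P_{LinkUp} = 39.75 / 0.75 = 53.
q_{LinkUp} = 306 − 4·53 + 2·53 = 200.
Profit = (53 − 3)·200 = 10000.

10000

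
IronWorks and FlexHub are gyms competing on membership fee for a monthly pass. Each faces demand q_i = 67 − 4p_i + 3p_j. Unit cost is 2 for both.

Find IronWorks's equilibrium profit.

IronWorks's profit: π = (p_{IronWorks} − 2)(67 − 4p_{IronWorks} + 3p_{FlexHub}).
∂π/∂p_{IronWorks} = 75 − 8p_{IronWorks} + 3p_{FlexHub} = 0 ⇒ p_{IronWorks} = 9.375 + 0.375p_{FlexHub}.
Setting p_{IronWorks} = p_{FlexHub} in the reaction function: p_{IronWorks} = 9.375 + 0.375p_{IronWorks}, so p_{IronWorks} = 9.375 / 0.625 = 15.
q_{IronWorks} = 67 − 4·15 + 3·15 = 52.
Profit = (15 − 2)·52 = 676.

676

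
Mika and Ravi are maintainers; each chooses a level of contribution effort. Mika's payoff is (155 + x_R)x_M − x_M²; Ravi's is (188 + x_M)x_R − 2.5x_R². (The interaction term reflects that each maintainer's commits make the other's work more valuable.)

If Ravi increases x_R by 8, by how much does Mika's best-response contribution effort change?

4

Expanding Mika's payoff: 155x_M + x_Rx_M − x_M².
∂π/∂x_M = 155 + x_R − 2x_M = 0, so x_M = 77.5 + 0.5x_R.
The reaction-function slope is 0.5, so an 8-unit rise in x_R moves x_M by 0.5 × 8 = 4. Mika's best response rises — the actions are strategic complements.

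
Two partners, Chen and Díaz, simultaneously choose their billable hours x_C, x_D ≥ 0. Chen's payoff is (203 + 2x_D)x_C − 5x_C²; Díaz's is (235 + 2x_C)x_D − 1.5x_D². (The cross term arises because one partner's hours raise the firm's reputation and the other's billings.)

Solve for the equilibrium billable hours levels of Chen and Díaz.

Expanding Chen's payoff: 203x_C + 2x_Dx_C − 5x_C².
∂π/∂x_C = 203 + 2x_D − 10x_C = 0, so x_C = 20.3 + 0.2x_D.
Likewise for Díaz: x_D = 235/3 + (2/3)x_C.
Solving the two reaction functions simultaneously: (1 − (0.2)(2/3))x_C = 20.3 + 0.2·(235/3), so (13/15)x_C = 1079/30 and x_C = 41.5.
Then x_D = 235/3 + (2/3)·41.5 = 106.

41.5, 106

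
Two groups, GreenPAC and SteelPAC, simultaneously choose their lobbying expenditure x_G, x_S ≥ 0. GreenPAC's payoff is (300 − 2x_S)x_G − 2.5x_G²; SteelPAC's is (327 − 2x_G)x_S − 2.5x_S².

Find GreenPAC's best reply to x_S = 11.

55.6

Expanding GreenPAC's payoff: 300x_G − 2x_Sx_G − 2.5x_G².
∂π/∂x_G = 300 − 2x_S − 5x_G = 0, so x_G = 60 − 0.4x_S.
At x_S = 11: x_G = 60 − 0.4·11 = 55.6.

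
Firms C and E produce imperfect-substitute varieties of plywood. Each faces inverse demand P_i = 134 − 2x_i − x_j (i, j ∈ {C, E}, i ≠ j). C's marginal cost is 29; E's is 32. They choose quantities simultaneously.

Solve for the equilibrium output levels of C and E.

21.2, 20.2

Firm C's profit: π = x_C(134 − 2x_C − x_E) − 29x_C.
∂π/∂x_C = 105 − 4x_C − x_E = 0 ⇒ x_C = 26.25 − 0.25x_E.
Similarly x_E = 25.5 − 0.25x_C.
Solving the two reaction functions simultaneously: (1 − (−0.25)(−0.25))x_C = 26.25 − 0.25·25.5, so 0.9375x_C = 19.875 and x_C = 21.2.
Then x_E = 25.5 − 0.25·21.2 = 20.2.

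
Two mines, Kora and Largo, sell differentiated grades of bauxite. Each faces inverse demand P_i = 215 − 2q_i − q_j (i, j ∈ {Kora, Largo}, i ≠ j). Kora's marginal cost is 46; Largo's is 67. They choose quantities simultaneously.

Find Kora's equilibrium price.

Mine Kora's profit: π = q_{Kora}(215 − 2q_{Kora} − q_{Largo}) − 46q_{Kora}.
∂π/∂q_{Kora} = 169 − 4q_{Kora} − q_{Largo} = 0 ⇒ q_{Kora} = 42.25 − 0.25q_{Largo}.
Similarly q_{Largo} = 37 − 0.25q_{Kora}.
Solving the two reaction functions simultaneously: (1 − (−0.25)(−0.25))q_{Kora} = 42.25 − 0.25·37, so 0.9375q_{Kora} = 33 and q_{Kora} = 35.2.
Then q_{Largo} = 37 − 0.25·35.2 = 28.2.
P_{Kora} = 215 − 2·35.2 − 28.2 = 116.4.

116.4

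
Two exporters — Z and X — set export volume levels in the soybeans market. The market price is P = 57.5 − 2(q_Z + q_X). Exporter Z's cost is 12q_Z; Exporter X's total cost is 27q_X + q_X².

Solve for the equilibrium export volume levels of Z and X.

Exporter Z's profit: π = q_Z(57.5 − 2(q_Z + q_X)) − 12q_Z.
∂π/∂q_Z = 45.5 − 4q_Z − 2q_X = 0, so q_Z = 11.375 − 0.5q_X.
For X: ∂π/∂q_X = 30.5 − 6q_X − 2q_Z = 0 ⇒ q_X = 61/12 − (1/3)q_Z.
Substituting the second reaction function into the first: q_Z = 11.375 − 0.5(61/12 − (1/3)q_Z), which gives (5/6)q_Z = 53/6 ⇒ q_Z = 10.6.
Then q_X = 61/12 − (1/3)·10.6 = 1.55.

10.6, 1.55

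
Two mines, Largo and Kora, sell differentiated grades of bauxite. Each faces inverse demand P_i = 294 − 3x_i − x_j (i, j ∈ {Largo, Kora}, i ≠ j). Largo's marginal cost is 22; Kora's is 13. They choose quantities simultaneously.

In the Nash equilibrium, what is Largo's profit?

Mine Largo's profit: π = x_{Largo}(294 − 3x_{Largo} − x_{Kora}) − 22x_{Largo}.
∂π/∂x_{Largo} = 272 − 6x_{Largo} − x_{Kora} = 0 ⇒ x_{Largo} = 136/3 − (1/6)x_{Kora}.
Similarly x_{Kora} = 281/6 − (1/6)x_{Largo}.
Plugging x_{Kora} into Largo's best response: x_{Largo} = 136/3 − (1/6)(281/6 − (1/6)x_{Largo}) ⇒ (35/36)x_{Largo} = 1351/36, so x_{Largo} = 38.6.
Then x_{Kora} = 281/6 − (1/6)·38.6 = 40.4.
P_{Largo} = 294 − 3·38.6 − 40.4 = 137.8.
Profit = (137.8 − 22)·38.6 = 4469.88.

4469.88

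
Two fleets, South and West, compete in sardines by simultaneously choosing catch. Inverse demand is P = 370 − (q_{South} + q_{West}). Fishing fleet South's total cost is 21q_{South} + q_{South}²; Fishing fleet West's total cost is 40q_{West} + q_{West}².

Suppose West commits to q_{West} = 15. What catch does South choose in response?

83.5

Fishing fleet South's profit: π = q_{South}(370 − (q_{South} + q_{West})) − 21q_{South} − q_{South}².
∂π/∂q_{South} = 349 − 4q_{South} − q_{West} = 0, so q_{South} = 87.25 − 0.25q_{West}.
At q_{West} = 15: q_{South} = 87.25 − 0.25·15 = 83.5.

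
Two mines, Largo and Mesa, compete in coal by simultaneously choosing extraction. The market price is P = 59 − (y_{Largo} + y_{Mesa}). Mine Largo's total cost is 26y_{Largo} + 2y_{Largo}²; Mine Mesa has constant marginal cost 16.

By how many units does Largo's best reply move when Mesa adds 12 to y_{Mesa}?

-2

Mine Largo's profit: π = y_{Largo}(59 − (y_{Largo} + y_{Mesa})) − 26y_{Largo} − 2y_{Largo}².
∂π/∂y_{Largo} = 33 − 6y_{Largo} − y_{Mesa} = 0, so y_{Largo} = 5.5 − (1/6)y_{Mesa}.
The reaction-function slope is −1/6, so a 12-unit rise in y_{Mesa} moves y_{Largo} by −1/6 × 12 = −2. Largo's best response falls — the actions are strategic substitutes.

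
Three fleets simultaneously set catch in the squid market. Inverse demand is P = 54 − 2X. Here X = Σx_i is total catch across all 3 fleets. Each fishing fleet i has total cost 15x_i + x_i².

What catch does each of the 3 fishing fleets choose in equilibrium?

A representative fishing fleet's profit is π_i = x_i(54 − 2X) − 15x_i − x_i², with X = x_i + Σ_{j≠i} x_j.
First-order condition: 39 − 6x_i − 2Σ_{j≠i} x_j = 0.
With identical fishing fleets, set every x_j = x: then 39 − 6x − 4x = 0, i.e. x = 39/10 = 3.9.

3.9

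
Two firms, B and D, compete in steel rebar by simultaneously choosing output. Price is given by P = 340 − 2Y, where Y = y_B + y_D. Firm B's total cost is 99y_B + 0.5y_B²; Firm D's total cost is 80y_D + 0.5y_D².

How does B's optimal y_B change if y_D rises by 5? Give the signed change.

-2

Firm B's profit: π = y_B(340 − 2(y_B + y_D)) − 99y_B − 0.5y_B².
∂π/∂y_B = 241 − 5y_B − 2y_D = 0, so y_B = 48.2 − 0.4y_D.
The reaction-function slope is −0.4, so a 5-unit rise in y_D moves y_B by −0.4 × 5 = −2. B's best response falls — the actions are strategic substitutes.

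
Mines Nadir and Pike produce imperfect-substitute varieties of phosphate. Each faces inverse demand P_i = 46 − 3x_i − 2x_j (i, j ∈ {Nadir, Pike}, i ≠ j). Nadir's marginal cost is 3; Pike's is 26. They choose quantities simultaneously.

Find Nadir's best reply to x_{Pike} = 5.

Mine Nadir's profit: π = x_{Nadir}(46 − 3x_{Nadir} − 2x_{Pike}) − 3x_{Nadir}.
∂π/∂x_{Nadir} = 43 − 6x_{Nadir} − 2x_{Pike} = 0 ⇒ x_{Nadir} = 43/6 − (1/3)x_{Pike}.
At x_{Pike} = 5: x_{Nadir} = 43/6 − (1/3)·5 = 5.5.

5.5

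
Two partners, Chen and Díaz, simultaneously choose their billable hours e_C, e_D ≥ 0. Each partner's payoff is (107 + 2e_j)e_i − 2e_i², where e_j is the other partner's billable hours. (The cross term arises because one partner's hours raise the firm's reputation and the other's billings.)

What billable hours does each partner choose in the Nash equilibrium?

Chen's payoff is (107 + 2e_D)e_C − 2e_C².
∂π/∂e_C = 107 + 2e_D − 4e_C = 0, so e_C = 26.75 + 0.5e_D.
By symmetry e_D = e_C; substituting into the reaction function, 0.5e_C = 26.75 and e_C = 53.5.

53.5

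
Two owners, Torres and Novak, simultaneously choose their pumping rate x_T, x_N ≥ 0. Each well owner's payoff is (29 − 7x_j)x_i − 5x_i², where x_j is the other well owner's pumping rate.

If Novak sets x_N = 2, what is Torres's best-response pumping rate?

1.5

Torres's payoff is (29 − 7x_N)x_T − 5x_T².
∂π/∂x_T = 29 − 7x_N − 10x_T = 0, so x_T = 2.9 − 0.7x_N.
At x_N = 2: x_T = 2.9 − 0.7·2 = 1.5.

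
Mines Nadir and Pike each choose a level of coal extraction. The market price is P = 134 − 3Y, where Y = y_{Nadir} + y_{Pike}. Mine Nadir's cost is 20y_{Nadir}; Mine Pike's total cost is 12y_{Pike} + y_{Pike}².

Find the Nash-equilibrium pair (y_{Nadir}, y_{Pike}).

Mine Nadir's profit: π = y_{Nadir}(134 − 3(y_{Nadir} + y_{Pike})) − 20y_{Nadir}.
∂π/∂y_{Nadir} = 114 − 6y_{Nadir} − 3y_{Pike} = 0, so y_{Nadir} = 19 − 0.5y_{Pike}.
For Pike: ∂π/∂y_{Pike} = 122 − 8y_{Pike} − 3y_{Nadir} = 0 ⇒ y_{Pike} = 15.25 − 0.375y_{Nadir}.
Plugging y_{Pike} into Nadir's best response: y_{Nadir} = 19 − 0.5(15.25 − 0.375y_{Nadir}) ⇒ 0.8125y_{Nadir} = 11.375, so y_{Nadir} = 14.
Then y_{Pike} = 15.25 − 0.375·14 = 10.

14, 10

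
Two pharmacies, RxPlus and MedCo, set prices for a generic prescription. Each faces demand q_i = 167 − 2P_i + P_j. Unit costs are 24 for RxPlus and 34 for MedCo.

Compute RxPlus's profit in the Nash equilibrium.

4802

RxPlus's profit: π = (P_{RxPlus} − 24)(167 − 2P_{RxPlus} + P_{MedCo}).
∂π/∂P_{RxPlus} = 215 − 4P_{RxPlus} + P_{MedCo} = 0 ⇒ P_{RxPlus} = 53.75 + 0.25P_{MedCo}.
Similarly P_{MedCo} = 58.75 + 0.25P_{RxPlus}.
Plugging P_{MedCo} into RxPlus's best response: P_{RxPlus} = 53.75 + 0.25(58.75 + 0.25P_{RxPlus}) ⇒ 0.9375P_{RxPlus} = 68.4375, so P_{RxPlus} = 73.
Then P_{MedCo} = 58.75 + 0.25·73 = 77.
q_{RxPlus} = 167 − 2·73 + 77 = 98.
Profit = (73 − 24)·98 = 4802.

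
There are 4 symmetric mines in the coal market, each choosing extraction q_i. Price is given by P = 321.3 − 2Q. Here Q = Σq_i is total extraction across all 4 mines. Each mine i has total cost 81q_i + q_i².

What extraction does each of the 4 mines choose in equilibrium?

20.025

A representative mine's profit is π_i = q_i(321.3 − 2Q) − 81q_i − q_i², with Q = q_i + Σ_{j≠i} q_j.
First-order condition: 240.3 − 6q_i − 2Σ_{j≠i} q_j = 0.
In a symmetric equilibrium every mine chooses the same q, so Σ_{j≠i} q_j = 3q. The condition becomes 240.3 − 12q = 0, giving q = 240.3/12 = 20.025.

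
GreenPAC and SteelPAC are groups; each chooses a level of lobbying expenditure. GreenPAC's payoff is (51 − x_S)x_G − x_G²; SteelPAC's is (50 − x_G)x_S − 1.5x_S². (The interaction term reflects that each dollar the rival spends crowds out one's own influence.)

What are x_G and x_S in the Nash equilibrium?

Expanding GreenPAC's payoff: 51x_G − x_Sx_G − x_G².
∂π/∂x_G = 51 − x_S − 2x_G = 0, so x_G = 25.5 − 0.5x_S.
Likewise for SteelPAC: x_S = 50/3 − (1/3)x_G.
Substituting the second reaction function into the first: x_G = 25.5 − 0.5(50/3 − (1/3)x_G), which gives (5/6)x_G = 103/6 ⇒ x_G = 20.6.
Then x_S = 50/3 − (1/3)·20.6 = 9.8.

20.6, 9.8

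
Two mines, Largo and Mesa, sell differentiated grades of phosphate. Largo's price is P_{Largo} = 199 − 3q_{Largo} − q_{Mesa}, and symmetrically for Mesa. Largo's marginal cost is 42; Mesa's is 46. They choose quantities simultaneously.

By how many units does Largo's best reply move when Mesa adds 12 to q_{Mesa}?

-2

Mine Largo's profit: π = q_{Largo}(199 − 3q_{Largo} − q_{Mesa}) − 42q_{Largo}.
∂π/∂q_{Largo} = 157 − 6q_{Largo} − q_{Mesa} = 0 ⇒ q_{Largo} = 157/6 − (1/6)q_{Mesa}.
The reaction-function slope is −1/6, so a 12-unit rise in q_{Mesa} moves q_{Largo} by −1/6 × 12 = −2. Largo's best response falls — the actions are strategic substitutes.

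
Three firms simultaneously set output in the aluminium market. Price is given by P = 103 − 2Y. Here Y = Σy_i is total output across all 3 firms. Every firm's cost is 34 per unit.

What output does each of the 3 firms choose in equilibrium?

A representative firm's profit is π_i = y_i(103 − 2Y) − 34y_i, with Y = y_i + Σ_{j≠i} y_j.
First-order condition: 69 − 4y_i − 2Σ_{j≠i} y_j = 0.
With identical firms, set every y_j = y: then 69 − 4y − 4y = 0, i.e. y = 69/8 = 8.625.

8.625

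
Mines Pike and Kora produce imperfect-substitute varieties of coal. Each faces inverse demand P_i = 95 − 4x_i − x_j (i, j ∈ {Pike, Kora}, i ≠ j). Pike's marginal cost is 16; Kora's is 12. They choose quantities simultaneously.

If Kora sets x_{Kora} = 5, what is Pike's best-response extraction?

Mine Pike's profit: π = x_{Pike}(95 − 4x_{Pike} − x_{Kora}) − 16x_{Pike}.
∂π/∂x_{Pike} = 79 − 8x_{Pike} − x_{Kora} = 0 ⇒ x_{Pike} = 9.875 − 0.125x_{Kora}.
At x_{Kora} = 5: x_{Pike} = 9.875 − 0.125·5 = 9.25.

9.25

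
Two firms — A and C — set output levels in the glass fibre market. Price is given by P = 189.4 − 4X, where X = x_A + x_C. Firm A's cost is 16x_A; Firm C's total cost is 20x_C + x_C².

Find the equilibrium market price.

Firm A's profit: π = x_A(189.4 − 4(x_A + x_C)) − 16x_A.
∂π/∂x_A = 173.4 − 8x_A − 4x_C = 0, so x_A = 21.675 − 0.5x_C.
For C: ∂π/∂x_C = 169.4 − 10x_C − 4x_A = 0 ⇒ x_C = 16.94 − 0.4x_A.
Solving the two reaction functions simultaneously: (1 − (−0.5)(−0.4))x_A = 21.675 − 0.5·16.94, so 0.8x_A = 13.205 and x_A = 2641/160.
Then x_C = 16.94 − 0.4·(2641/160) = 10.3375.
Equilibrium price: P = 189.4 − 4·(859/32) = 82.025.

82.025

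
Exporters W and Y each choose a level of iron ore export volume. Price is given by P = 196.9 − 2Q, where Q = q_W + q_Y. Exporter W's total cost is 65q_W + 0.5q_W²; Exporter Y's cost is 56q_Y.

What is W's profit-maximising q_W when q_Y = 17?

19.58

Exporter W's profit: π = q_W(196.9 − 2(q_W + q_Y)) − 65q_W − 0.5q_W².
∂π/∂q_W = 131.9 − 5q_W − 2q_Y = 0, so q_W = 26.38 − 0.4q_Y.
At q_Y = 17: q_W = 26.38 − 0.4·17 = 19.58.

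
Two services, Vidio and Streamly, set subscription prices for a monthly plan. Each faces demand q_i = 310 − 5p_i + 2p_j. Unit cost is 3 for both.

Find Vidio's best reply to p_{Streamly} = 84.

49.3

Vidio's profit: π = (p_{Vidio} − 3)(310 − 5p_{Vidio} + 2p_{Streamly}).
∂π/∂p_{Vidio} = 325 − 10p_{Vidio} + 2p_{Streamly} = 0 ⇒ p_{Vidio} = 32.5 + 0.2p_{Streamly}.
At p_{Streamly} = 84: p_{Vidio} = 32.5 + 0.2·84 = 49.3.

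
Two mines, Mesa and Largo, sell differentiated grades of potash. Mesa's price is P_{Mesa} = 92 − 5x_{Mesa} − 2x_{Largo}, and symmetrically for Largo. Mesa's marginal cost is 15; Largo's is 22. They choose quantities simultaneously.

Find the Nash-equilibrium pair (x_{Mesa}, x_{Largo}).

Mine Mesa's profit: π = x_{Mesa}(92 − 5x_{Mesa} − 2x_{Largo}) − 15x_{Mesa}.
∂π/∂x_{Mesa} = 77 − 10x_{Mesa} − 2x_{Largo} = 0 ⇒ x_{Mesa} = 7.7 − 0.2x_{Largo}.
Similarly x_{Largo} = 7 − 0.2x_{Mesa}.
Solving the two reaction functions simultaneously: (1 − (−0.2)(−0.2))x_{Mesa} = 7.7 − 0.2·7, so 0.96x_{Mesa} = 6.3 and x_{Mesa} = 6.5625.
Then x_{Largo} = 7 − 0.2·6.5625 = 5.6875.

6.5625, 5.6875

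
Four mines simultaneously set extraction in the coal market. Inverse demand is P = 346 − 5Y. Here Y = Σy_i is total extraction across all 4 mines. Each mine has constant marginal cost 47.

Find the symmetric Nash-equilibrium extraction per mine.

A representative mine's profit is π_i = y_i(346 − 5Y) − 47y_i, with Y = y_i + Σ_{j≠i} y_j.
First-order condition: 299 − 10y_i − 5Σ_{j≠i} y_j = 0.
With identical mines, set every y_j = y: then 299 − 10y − 15y = 0, i.e. y = 299/25 = 11.96.

11.96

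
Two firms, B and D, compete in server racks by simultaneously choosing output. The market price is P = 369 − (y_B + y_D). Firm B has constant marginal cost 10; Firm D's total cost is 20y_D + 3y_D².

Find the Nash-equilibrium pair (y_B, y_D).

168.2, 22.6

Firm B's profit: π = y_B(369 − (y_B + y_D)) − 10y_B.
∂π/∂y_B = 359 − 2y_B − y_D = 0, so y_B = 179.5 − 0.5y_D.
For D: ∂π/∂y_D = 349 − 8y_D − y_B = 0 ⇒ y_D = 43.625 − 0.125y_B.
Solving the two reaction functions simultaneously: (1 − (−0.5)(−0.125))y_B = 179.5 − 0.5·43.625, so 0.9375y_B = 157.6875 and y_B = 168.2.
Then y_D = 43.625 − 0.125·168.2 = 22.6.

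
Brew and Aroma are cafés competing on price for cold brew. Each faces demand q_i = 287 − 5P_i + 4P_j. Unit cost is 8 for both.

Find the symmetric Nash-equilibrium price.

Brew's profit: π = (P_{Brew} − 8)(287 − 5P_{Brew} + 4P_{Aroma}).
∂π/∂P_{Brew} = 327 − 10P_{Brew} + 4P_{Aroma} = 0 ⇒ P_{Brew} = 32.7 + 0.4P_{Aroma}.
The game is symmetric, so in equilibrium P_{Aroma} = P_{Brew}: the reaction function gives 0.6P_{Brew} = 32.7, hence P_{Brew} = 54.5.

54.5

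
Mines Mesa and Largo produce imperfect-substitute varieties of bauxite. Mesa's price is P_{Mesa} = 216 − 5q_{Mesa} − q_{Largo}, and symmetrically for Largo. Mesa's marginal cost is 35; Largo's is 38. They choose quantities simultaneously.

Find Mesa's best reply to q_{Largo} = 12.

16.9

Mine Mesa's profit: π = q_{Mesa}(216 − 5q_{Mesa} − q_{Largo}) − 35q_{Mesa}.
∂π/∂q_{Mesa} = 181 − 10q_{Mesa} − q_{Largo} = 0 ⇒ q_{Mesa} = 18.1 − 0.1q_{Largo}.
At q_{Largo} = 12: q_{Mesa} = 18.1 − 0.1·12 = 16.9.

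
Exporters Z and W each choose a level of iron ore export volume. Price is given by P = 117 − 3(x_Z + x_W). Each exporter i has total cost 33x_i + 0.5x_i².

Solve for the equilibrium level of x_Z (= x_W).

8.4

Exporter Z's profit: π = x_Z(117 − 3(x_Z + x_W)) − 33x_Z − 0.5x_Z².
∂π/∂x_Z = 84 − 7x_Z − 3x_W = 0, so x_Z = 12 − (3/7)x_W.
The game is symmetric, so in equilibrium x_W = x_Z: the reaction function gives (10/7)x_Z = 12, hence x_Z = 8.4.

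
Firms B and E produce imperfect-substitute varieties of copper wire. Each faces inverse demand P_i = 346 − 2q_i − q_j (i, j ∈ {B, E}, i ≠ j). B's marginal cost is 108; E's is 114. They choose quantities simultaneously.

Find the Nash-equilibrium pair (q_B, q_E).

48, 46

Firm B's profit: π = q_B(346 − 2q_B − q_E) − 108q_B.
∂π/∂q_B = 238 − 4q_B − q_E = 0 ⇒ q_B = 59.5 − 0.25q_E.
Similarly q_E = 58 − 0.25q_B.
Substituting the second reaction function into the first: q_B = 59.5 − 0.25(58 − 0.25q_B), which gives 0.9375q_B = 45 ⇒ q_B = 48.
Then q_E = 58 − 0.25·48 = 46.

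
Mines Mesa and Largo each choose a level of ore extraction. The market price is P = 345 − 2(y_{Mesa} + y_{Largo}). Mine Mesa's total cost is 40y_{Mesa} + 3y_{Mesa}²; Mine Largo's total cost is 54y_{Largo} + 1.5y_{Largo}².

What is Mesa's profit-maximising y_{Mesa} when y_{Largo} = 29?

Mine Mesa's profit: π = y_{Mesa}(345 − 2(y_{Mesa} + y_{Largo})) − 40y_{Mesa} − 3y_{Mesa}².
∂π/∂y_{Mesa} = 305 − 10y_{Mesa} − 2y_{Largo} = 0, so y_{Mesa} = 30.5 − 0.2y_{Largo}.
At y_{Largo} = 29: y_{Mesa} = 30.5 − 0.2·29 = 24.7.

24.7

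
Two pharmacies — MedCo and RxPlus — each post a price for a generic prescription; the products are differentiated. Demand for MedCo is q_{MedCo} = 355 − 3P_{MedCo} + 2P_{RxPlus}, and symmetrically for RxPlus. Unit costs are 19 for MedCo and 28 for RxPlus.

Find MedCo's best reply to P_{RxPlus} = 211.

139

MedCo's profit: π = (P_{MedCo} − 19)(355 − 3P_{MedCo} + 2P_{RxPlus}).
∂π/∂P_{MedCo} = 412 − 6P_{MedCo} + 2P_{RxPlus} = 0 ⇒ P_{MedCo} = 206/3 + (1/3)P_{RxPlus}.
At P_{RxPlus} = 211: P_{MedCo} = 206/3 + (1/3)·211 = 139.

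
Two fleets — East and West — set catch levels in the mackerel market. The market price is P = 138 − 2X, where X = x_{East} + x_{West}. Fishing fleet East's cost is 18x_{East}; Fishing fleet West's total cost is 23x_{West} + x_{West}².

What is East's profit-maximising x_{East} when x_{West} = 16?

Fishing fleet East's profit: π = x_{East}(138 − 2(x_{East} + x_{West})) − 18x_{East}.
∂π/∂x_{East} = 120 − 4x_{East} − 2x_{West} = 0, so x_{East} = 30 − 0.5x_{West}.
At x_{West} = 16: x_{East} = 30 − 0.5·16 = 22.

22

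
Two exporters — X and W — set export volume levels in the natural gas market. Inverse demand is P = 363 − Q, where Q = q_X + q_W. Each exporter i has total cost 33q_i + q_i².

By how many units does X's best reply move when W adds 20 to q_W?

-5

Exporter X's profit: π = q_X(363 − (q_X + q_W)) − 33q_X − q_X².
∂π/∂q_X = 330 − 4q_X − q_W = 0, so q_X = 82.5 − 0.25q_W.
The reaction-function slope is −0.25, so a 20-unit rise in q_W moves q_X by −0.25 × 20 = −5. X's best response falls — the actions are strategic substitutes.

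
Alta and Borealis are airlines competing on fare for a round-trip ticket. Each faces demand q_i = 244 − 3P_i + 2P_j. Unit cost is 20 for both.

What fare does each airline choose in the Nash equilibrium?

Alta's profit: π = (P_{Alta} − 20)(244 − 3P_{Alta} + 2P_{Borealis}).
∂π/∂P_{Alta} = 304 − 6P_{Alta} + 2P_{Borealis} = 0 ⇒ P_{Alta} = 152/3 + (1/3)P_{Borealis}.
Setting P_{Alta} = P_{Borealis} in the reaction function: P_{Alta} = 152/3 + (1/3)P_{Alta}, so P_{Alta} = (152/3) / (2/3) = 76.

76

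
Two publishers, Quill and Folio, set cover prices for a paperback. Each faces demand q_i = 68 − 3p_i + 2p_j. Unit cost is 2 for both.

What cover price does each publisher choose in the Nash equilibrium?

18.5

Quill's profit: π = (p_{Quill} − 2)(68 − 3p_{Quill} + 2p_{Folio}).
∂π/∂p_{Quill} = 74 − 6p_{Quill} + 2p_{Folio} = 0 ⇒ p_{Quill} = 37/3 + (1/3)p_{Folio}.
The game is symmetric, so in equilibrium p_{Folio} = p_{Quill}: the reaction function gives (2/3)p_{Quill} = 37/3, hence p_{Quill} = 18.5.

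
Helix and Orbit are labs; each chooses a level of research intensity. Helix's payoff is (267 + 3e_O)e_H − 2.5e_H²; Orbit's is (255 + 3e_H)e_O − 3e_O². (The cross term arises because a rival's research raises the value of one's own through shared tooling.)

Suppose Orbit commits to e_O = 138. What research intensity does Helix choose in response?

136.2

Expanding Helix's payoff: 267e_H + 3e_Oe_H − 2.5e_H².
∂π/∂e_H = 267 + 3e_O − 5e_H = 0, so e_H = 53.4 + 0.6e_O.
At e_O = 138: e_H = 53.4 + 0.6·138 = 136.2.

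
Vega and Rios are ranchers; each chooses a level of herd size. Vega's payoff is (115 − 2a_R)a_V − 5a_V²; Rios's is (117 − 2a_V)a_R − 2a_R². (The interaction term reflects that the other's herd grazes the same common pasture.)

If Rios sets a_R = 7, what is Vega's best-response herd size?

10.1

Expanding Vega's payoff: 115a_V − 2a_Ra_V − 5a_V².
∂π/∂a_V = 115 − 2a_R − 10a_V = 0, so a_V = 11.5 − 0.2a_R.
At a_R = 7: a_V = 11.5 − 0.2·7 = 10.1.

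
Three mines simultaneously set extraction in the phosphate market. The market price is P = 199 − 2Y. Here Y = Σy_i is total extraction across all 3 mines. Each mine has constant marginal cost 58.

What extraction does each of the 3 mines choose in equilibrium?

A representative mine's profit is π_i = y_i(199 − 2Y) − 58y_i, with Y = y_i + Σ_{j≠i} y_j.
First-order condition: 141 − 4y_i − 2Σ_{j≠i} y_j = 0.
Imposing symmetry (y_j = y for all j) turns Σ_{j≠i} y_j into 2y, so 141 = 8y and y = 17.625.

17.625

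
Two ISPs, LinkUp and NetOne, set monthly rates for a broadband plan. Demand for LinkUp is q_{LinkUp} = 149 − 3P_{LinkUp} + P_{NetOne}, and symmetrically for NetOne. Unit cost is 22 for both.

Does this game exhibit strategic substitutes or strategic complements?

LinkUp's profit: π = (P_{LinkUp} − 22)(149 − 3P_{LinkUp} + P_{NetOne}).
∂π/∂P_{LinkUp} = 215 − 6P_{LinkUp} + P_{NetOne} = 0 ⇒ P_{LinkUp} = 215/6 + (1/6)P_{NetOne}.
The best-response slope dP_{LinkUp}/dP_{NetOne} = 1/6 > 0: the reaction function is upward-sloping, so the choices are strategic complements.

strategic complements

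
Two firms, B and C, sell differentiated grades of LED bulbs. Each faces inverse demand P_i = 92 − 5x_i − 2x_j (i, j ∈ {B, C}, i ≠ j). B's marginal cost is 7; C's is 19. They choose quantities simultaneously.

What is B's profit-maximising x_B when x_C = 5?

7.5

Firm B's profit: π = x_B(92 − 5x_B − 2x_C) − 7x_B.
∂π/∂x_B = 85 − 10x_B − 2x_C = 0 ⇒ x_B = 8.5 − 0.2x_C.
At x_C = 5: x_B = 8.5 − 0.2·5 = 7.5.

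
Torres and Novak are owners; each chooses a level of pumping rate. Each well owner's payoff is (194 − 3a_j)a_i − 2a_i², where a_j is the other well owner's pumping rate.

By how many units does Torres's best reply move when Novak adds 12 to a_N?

Torres's payoff is (194 − 3a_N)a_T − 2a_T².
∂π/∂a_T = 194 − 3a_N − 4a_T = 0, so a_T = 48.5 − 0.75a_N.
The reaction-function slope is −0.75, so a 12-unit rise in a_N moves a_T by −0.75 × 12 = −9. Torres's best response falls — the actions are strategic substitutes.

-9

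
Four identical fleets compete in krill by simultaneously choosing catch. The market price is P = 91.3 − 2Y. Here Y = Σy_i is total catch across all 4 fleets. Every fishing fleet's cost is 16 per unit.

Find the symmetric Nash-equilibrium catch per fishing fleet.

7.53

A representative fishing fleet's profit is π_i = y_i(91.3 − 2Y) − 16y_i, with Y = y_i + Σ_{j≠i} y_j.
First-order condition: 75.3 − 4y_i − 2Σ_{j≠i} y_j = 0.
In a symmetric equilibrium every fishing fleet chooses the same y, so Σ_{j≠i} y_j = 3y. The condition becomes 75.3 − 10y = 0, giving y = 75.3/10 = 7.53.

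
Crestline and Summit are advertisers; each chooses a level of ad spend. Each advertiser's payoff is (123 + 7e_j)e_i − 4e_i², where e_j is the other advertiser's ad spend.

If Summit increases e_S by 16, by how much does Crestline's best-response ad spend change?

14

Crestline's payoff is (123 + 7e_S)e_C − 4e_C².
∂π/∂e_C = 123 + 7e_S − 8e_C = 0, so e_C = 15.375 + 0.875e_S.
The reaction-function slope is 0.875, so a 16-unit rise in e_S moves e_C by 0.875 × 16 = 14. Crestline's best response rises — the actions are strategic complements.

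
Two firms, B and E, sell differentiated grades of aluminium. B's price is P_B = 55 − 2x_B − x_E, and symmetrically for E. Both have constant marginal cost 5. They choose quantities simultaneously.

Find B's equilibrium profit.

200

Firm B's profit: π = x_B(55 − 2x_B − x_E) − 5x_B.
∂π/∂x_B = 50 − 4x_B − x_E = 0 ⇒ x_B = 12.5 − 0.25x_E.
By symmetry x_E = x_B; substituting into the reaction function, 1.25x_B = 12.5 and x_B = 10.
P_B = 55 − 2·10 − 10 = 25.
Profit = (25 − 5)·10 = 200.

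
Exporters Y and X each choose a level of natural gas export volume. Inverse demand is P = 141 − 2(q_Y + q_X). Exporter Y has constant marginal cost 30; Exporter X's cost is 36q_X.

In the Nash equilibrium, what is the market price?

Exporter Y's profit: π = q_Y(141 − 2(q_Y + q_X)) − 30q_Y.
∂π/∂q_Y = 111 − 4q_Y − 2q_X = 0, so q_Y = 27.75 − 0.5q_X.
By the same steps for X: q_X = 26.25 − 0.5q_Y.
Substituting the second reaction function into the first: q_Y = 27.75 − 0.5(26.25 − 0.5q_Y), which gives 0.75q_Y = 14.625 ⇒ q_Y = 19.5.
Then q_X = 26.25 − 0.5·19.5 = 16.5.
Equilibrium price: P = 141 − 2·36 = 69.

69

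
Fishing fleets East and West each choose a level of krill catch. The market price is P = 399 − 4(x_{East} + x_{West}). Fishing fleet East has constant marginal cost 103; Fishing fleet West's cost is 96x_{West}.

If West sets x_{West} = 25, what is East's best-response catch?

24.5

Fishing fleet East's profit: π = x_{East}(399 − 4(x_{East} + x_{West})) − 103x_{East}.
∂π/∂x_{East} = 296 − 8x_{East} − 4x_{West} = 0, so x_{East} = 37 − 0.5x_{West}.
At x_{West} = 25: x_{East} = 37 − 0.5·25 = 24.5.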